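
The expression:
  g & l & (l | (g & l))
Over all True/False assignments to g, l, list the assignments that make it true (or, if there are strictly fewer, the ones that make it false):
is true only for:
  g=True, l=True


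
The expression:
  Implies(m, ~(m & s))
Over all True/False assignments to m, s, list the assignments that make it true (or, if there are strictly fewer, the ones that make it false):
is false only for:
  m=True, s=True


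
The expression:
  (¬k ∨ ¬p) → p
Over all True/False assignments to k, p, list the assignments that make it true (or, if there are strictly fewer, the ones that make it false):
is true only for:
  k=False, p=True;
  k=True, p=True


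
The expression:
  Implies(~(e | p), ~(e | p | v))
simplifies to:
e | p | ~v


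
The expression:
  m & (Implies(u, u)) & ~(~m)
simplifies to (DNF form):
m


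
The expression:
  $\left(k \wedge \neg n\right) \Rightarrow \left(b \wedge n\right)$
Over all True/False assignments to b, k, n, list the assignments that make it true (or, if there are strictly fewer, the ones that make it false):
is false only for:
  b=False, k=True, n=False;
  b=True, k=True, n=False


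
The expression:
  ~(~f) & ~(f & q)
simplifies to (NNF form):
f & ~q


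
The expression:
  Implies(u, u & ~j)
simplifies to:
~j | ~u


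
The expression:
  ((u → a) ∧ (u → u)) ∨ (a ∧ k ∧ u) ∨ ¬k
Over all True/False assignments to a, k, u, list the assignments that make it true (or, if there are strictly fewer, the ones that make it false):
is false only for:
  a=False, k=True, u=True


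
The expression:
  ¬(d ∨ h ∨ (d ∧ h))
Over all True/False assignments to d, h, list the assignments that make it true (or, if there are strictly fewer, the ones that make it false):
is true only for:
  d=False, h=False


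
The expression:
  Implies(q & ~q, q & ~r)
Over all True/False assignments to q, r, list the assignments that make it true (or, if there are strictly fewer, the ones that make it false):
is always true.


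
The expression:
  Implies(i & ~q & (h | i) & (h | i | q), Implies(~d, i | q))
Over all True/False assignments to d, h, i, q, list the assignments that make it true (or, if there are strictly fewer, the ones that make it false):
is always true.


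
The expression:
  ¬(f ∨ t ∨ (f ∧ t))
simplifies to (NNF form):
¬f ∧ ¬t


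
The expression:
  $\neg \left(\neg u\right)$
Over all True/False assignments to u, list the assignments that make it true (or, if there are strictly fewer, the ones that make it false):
is true only for:
  u=True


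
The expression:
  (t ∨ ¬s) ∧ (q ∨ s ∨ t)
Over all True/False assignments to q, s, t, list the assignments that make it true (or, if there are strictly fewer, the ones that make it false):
is false only for:
  q=False, s=False, t=False;
  q=False, s=True, t=False;
  q=True, s=True, t=False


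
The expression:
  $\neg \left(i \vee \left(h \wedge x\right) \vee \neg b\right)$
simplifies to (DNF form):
$\left(b \wedge \neg h \wedge \neg i\right) \vee \left(b \wedge \neg i \wedge \neg x\right)$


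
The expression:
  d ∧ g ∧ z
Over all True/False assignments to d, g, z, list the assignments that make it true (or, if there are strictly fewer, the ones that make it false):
is true only for:
  d=True, g=True, z=True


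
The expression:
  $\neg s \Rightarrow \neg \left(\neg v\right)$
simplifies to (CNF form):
$s \vee v$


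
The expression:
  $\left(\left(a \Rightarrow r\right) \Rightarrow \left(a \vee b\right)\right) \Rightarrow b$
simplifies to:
$b \vee \neg a$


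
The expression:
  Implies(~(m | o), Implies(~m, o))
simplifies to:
m | o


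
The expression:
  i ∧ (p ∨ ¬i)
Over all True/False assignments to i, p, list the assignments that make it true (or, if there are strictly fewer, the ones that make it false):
is true only for:
  i=True, p=True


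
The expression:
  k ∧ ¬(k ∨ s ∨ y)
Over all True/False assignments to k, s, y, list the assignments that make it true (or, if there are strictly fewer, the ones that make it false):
is never true.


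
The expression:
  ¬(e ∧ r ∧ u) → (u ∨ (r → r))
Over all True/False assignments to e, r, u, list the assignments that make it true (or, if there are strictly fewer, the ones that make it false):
is always true.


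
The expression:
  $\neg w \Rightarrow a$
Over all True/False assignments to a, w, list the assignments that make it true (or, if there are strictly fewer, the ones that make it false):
is false only for:
  a=False, w=False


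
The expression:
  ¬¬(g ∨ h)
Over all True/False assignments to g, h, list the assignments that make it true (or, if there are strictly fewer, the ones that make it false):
is false only for:
  g=False, h=False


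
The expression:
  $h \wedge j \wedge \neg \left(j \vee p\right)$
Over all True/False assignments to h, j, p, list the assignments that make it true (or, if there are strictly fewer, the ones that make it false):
is never true.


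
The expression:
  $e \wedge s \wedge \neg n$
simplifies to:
$e \wedge s \wedge \neg n$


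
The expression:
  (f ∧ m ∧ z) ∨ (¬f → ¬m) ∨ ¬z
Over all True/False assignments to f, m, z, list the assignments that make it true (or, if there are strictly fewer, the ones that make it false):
is false only for:
  f=False, m=True, z=True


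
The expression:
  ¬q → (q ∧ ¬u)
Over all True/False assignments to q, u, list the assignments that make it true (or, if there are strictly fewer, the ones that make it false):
is true only for:
  q=True, u=False;
  q=True, u=True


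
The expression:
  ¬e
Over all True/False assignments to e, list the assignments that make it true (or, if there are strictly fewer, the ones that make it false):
is true only for:
  e=False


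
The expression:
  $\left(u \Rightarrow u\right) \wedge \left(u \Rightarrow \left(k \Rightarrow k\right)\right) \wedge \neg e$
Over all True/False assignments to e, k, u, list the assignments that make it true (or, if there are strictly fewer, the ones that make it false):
is true only for:
  e=False, k=False, u=False;
  e=False, k=False, u=True;
  e=False, k=True, u=False;
  e=False, k=True, u=True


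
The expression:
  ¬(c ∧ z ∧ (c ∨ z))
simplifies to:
¬c ∨ ¬z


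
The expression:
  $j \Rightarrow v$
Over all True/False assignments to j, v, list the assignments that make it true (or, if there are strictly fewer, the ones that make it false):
is false only for:
  j=True, v=False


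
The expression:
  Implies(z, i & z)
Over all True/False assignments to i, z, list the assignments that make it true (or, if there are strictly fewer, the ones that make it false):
is false only for:
  i=False, z=True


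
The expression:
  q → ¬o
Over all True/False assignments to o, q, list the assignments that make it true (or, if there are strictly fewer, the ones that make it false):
is false only for:
  o=True, q=True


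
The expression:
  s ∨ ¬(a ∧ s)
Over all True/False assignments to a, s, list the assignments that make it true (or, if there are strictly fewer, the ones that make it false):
is always true.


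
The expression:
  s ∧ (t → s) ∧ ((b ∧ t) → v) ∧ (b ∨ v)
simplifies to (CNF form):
s ∧ (b ∨ v) ∧ (v ∨ ¬t)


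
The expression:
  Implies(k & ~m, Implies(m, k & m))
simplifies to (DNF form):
True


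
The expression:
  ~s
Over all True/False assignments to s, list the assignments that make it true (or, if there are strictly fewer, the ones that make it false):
is true only for:
  s=False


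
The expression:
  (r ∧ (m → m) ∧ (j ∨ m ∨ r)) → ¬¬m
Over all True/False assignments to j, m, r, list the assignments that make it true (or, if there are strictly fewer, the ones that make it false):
is false only for:
  j=False, m=False, r=True;
  j=True, m=False, r=True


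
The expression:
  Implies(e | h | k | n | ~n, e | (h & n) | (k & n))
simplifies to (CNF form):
(e | n) & (e | h | k)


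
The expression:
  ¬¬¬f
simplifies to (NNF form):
¬f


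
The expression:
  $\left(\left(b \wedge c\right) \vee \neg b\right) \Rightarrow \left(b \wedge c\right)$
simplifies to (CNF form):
$b$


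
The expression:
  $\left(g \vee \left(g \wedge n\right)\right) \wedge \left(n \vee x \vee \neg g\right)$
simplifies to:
$g \wedge \left(n \vee x\right)$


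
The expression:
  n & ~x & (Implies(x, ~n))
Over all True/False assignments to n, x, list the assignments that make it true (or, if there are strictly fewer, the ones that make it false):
is true only for:
  n=True, x=False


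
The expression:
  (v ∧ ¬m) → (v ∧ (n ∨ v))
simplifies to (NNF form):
True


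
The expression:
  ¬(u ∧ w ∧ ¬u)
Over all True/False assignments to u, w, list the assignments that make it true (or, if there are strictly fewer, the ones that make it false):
is always true.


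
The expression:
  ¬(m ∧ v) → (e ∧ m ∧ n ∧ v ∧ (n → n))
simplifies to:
m ∧ v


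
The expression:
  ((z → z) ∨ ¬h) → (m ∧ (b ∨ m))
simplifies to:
m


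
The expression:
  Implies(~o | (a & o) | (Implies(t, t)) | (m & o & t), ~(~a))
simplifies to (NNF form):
a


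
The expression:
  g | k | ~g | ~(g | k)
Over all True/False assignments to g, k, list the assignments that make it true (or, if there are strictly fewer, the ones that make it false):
is always true.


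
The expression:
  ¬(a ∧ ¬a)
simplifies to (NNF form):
True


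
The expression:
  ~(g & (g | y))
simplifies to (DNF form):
~g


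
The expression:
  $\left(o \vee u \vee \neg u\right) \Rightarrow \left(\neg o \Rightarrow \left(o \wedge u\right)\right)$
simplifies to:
$o$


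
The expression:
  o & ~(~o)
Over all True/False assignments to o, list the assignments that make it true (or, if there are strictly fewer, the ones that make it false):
is true only for:
  o=True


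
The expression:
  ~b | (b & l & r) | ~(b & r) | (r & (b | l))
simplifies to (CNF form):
True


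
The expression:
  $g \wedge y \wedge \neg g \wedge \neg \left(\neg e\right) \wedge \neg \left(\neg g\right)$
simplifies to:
$\text{False}$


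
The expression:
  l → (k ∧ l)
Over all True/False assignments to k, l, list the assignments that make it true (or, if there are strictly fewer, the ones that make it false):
is false only for:
  k=False, l=True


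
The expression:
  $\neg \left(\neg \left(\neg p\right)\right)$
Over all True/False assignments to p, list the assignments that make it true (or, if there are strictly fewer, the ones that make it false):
is true only for:
  p=False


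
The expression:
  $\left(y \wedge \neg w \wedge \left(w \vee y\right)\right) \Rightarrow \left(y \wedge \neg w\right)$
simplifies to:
$\text{True}$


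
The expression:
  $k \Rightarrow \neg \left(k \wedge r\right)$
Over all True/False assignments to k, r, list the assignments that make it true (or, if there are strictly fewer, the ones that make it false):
is false only for:
  k=True, r=True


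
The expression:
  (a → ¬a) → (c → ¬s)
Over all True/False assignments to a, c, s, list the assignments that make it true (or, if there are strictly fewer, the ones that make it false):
is false only for:
  a=False, c=True, s=True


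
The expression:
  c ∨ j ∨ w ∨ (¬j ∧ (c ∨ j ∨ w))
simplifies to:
c ∨ j ∨ w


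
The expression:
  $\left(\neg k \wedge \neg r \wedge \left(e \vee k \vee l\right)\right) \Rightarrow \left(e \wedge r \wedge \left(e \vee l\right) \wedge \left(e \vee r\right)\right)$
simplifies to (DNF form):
$k \vee r \vee \left(\neg e \wedge \neg l\right)$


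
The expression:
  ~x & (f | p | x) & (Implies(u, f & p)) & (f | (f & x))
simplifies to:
f & ~x & (p | ~u)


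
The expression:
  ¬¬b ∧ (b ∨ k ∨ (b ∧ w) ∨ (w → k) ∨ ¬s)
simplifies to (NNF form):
b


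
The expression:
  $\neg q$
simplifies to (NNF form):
$\neg q$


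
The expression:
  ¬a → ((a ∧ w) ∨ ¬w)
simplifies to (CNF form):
a ∨ ¬w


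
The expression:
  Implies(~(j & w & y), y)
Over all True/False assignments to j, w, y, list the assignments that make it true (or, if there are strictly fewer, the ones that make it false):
is true only for:
  j=False, w=False, y=True;
  j=False, w=True, y=True;
  j=True, w=False, y=True;
  j=True, w=True, y=True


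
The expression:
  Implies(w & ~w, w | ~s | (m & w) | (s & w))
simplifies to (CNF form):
True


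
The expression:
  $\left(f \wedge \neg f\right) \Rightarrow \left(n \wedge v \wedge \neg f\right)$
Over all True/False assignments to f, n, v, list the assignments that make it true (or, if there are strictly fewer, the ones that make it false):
is always true.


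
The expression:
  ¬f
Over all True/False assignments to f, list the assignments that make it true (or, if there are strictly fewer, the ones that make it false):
is true only for:
  f=False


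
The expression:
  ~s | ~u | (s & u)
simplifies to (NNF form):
True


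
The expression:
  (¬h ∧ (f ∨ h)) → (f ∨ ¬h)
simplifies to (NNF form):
True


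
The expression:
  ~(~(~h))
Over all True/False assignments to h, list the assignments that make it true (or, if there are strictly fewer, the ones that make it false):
is true only for:
  h=False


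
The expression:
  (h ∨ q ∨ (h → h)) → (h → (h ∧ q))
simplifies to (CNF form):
q ∨ ¬h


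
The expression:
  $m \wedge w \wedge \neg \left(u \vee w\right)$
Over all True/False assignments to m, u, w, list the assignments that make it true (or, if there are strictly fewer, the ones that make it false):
is never true.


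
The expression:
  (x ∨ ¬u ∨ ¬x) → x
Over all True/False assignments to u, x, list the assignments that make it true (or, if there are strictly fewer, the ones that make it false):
is true only for:
  u=False, x=True;
  u=True, x=True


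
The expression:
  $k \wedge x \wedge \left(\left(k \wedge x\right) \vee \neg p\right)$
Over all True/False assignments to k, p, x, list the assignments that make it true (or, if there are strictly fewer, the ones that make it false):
is true only for:
  k=True, p=False, x=True;
  k=True, p=True, x=True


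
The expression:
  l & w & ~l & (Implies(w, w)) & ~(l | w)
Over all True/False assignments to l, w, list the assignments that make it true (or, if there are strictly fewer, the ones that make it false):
is never true.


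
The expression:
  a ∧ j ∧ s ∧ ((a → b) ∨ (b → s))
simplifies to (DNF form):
a ∧ j ∧ s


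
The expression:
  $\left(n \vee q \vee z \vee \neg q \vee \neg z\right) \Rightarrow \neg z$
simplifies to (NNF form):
$\neg z$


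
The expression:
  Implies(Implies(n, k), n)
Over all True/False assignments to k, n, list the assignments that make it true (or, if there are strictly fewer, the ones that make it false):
is true only for:
  k=False, n=True;
  k=True, n=True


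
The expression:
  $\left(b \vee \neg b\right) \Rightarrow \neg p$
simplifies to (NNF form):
$\neg p$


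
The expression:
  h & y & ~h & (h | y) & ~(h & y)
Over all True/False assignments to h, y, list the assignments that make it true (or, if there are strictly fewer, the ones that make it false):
is never true.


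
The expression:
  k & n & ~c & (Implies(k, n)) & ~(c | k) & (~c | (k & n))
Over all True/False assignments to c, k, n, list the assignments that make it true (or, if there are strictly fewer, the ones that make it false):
is never true.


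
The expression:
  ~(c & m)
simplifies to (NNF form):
~c | ~m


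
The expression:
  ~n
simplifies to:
~n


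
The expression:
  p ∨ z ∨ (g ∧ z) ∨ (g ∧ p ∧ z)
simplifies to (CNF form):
p ∨ z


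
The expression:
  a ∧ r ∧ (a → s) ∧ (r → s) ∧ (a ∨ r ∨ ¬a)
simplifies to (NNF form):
a ∧ r ∧ s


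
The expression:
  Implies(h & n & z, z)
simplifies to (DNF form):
True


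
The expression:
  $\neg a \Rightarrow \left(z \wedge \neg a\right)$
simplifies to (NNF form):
$a \vee z$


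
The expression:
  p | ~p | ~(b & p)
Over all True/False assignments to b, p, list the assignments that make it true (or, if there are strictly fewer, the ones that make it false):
is always true.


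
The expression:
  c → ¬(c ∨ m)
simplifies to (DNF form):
¬c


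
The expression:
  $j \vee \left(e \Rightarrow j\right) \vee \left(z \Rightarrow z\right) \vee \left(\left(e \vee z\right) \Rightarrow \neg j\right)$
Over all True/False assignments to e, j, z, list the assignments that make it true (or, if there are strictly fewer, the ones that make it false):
is always true.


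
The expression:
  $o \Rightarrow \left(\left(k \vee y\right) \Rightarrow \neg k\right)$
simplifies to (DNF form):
$\neg k \vee \neg o$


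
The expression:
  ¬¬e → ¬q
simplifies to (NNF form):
¬e ∨ ¬q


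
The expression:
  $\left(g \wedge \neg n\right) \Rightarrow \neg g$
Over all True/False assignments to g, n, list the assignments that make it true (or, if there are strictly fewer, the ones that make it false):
is false only for:
  g=True, n=False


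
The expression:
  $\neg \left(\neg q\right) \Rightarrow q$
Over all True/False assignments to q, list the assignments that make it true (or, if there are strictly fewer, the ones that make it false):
is always true.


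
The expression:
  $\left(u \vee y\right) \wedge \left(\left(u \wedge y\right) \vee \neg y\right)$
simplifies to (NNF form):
$u$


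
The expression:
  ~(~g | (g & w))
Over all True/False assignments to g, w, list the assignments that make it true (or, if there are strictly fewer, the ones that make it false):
is true only for:
  g=True, w=False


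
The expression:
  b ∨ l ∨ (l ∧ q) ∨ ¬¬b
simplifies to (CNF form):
b ∨ l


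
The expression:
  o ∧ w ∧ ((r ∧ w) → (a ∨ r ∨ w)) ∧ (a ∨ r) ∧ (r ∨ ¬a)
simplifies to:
o ∧ r ∧ w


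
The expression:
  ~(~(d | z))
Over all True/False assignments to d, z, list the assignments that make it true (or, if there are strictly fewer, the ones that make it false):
is false only for:
  d=False, z=False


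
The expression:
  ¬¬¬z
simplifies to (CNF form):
¬z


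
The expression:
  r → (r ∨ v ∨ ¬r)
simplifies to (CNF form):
True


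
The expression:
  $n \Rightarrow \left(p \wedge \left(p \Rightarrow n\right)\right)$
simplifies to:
$p \vee \neg n$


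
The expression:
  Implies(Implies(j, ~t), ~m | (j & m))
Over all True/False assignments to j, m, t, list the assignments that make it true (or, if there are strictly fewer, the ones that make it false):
is false only for:
  j=False, m=True, t=False;
  j=False, m=True, t=True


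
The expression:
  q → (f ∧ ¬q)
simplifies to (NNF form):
¬q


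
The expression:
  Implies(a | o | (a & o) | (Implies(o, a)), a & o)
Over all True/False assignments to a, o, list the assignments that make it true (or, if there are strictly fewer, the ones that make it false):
is true only for:
  a=True, o=True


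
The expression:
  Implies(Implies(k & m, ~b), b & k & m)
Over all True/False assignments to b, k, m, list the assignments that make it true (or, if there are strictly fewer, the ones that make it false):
is true only for:
  b=True, k=True, m=True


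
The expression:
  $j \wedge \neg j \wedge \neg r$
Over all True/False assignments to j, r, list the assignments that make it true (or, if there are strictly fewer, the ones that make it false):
is never true.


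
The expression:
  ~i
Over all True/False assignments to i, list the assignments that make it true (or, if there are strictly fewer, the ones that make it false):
is true only for:
  i=False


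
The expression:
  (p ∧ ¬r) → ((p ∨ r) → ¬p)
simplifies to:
r ∨ ¬p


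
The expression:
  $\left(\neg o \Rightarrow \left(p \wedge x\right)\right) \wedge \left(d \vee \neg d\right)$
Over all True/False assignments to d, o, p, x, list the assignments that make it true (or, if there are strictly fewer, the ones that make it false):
is false only for:
  d=False, o=False, p=False, x=False;
  d=False, o=False, p=False, x=True;
  d=False, o=False, p=True, x=False;
  d=True, o=False, p=False, x=False;
  d=True, o=False, p=False, x=True;
  d=True, o=False, p=True, x=False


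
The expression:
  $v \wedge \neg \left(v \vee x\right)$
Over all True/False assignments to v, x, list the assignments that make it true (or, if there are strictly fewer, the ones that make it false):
is never true.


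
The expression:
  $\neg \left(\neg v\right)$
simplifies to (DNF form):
$v$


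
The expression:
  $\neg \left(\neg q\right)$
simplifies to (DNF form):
$q$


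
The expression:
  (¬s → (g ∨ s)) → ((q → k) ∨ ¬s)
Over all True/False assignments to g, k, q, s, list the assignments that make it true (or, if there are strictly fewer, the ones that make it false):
is false only for:
  g=False, k=False, q=True, s=True;
  g=True, k=False, q=True, s=True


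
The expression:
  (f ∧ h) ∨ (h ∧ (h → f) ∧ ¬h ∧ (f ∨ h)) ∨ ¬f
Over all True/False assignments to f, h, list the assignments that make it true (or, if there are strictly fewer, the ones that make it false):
is false only for:
  f=True, h=False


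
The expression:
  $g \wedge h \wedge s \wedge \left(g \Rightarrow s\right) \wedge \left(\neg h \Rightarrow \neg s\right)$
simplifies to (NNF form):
$g \wedge h \wedge s$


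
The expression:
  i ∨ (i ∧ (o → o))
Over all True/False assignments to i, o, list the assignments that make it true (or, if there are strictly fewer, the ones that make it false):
is true only for:
  i=True, o=False;
  i=True, o=True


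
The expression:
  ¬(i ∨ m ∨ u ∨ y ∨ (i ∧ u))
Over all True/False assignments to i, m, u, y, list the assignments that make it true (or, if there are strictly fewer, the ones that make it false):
is true only for:
  i=False, m=False, u=False, y=False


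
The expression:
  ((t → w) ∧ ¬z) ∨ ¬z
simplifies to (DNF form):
¬z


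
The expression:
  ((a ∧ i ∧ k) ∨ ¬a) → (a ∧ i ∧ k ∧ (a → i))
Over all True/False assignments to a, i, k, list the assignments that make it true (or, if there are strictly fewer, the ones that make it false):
is true only for:
  a=True, i=False, k=False;
  a=True, i=False, k=True;
  a=True, i=True, k=False;
  a=True, i=True, k=True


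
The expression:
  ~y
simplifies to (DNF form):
~y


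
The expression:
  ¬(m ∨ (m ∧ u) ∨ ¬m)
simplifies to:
False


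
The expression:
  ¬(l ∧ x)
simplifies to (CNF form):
¬l ∨ ¬x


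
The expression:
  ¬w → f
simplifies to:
f ∨ w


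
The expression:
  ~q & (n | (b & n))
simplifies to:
n & ~q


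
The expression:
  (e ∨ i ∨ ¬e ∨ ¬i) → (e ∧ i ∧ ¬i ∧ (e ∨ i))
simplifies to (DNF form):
False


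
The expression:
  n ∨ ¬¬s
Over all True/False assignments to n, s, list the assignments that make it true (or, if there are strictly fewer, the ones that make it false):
is false only for:
  n=False, s=False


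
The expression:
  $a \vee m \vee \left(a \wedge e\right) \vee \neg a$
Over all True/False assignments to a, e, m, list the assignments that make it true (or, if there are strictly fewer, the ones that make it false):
is always true.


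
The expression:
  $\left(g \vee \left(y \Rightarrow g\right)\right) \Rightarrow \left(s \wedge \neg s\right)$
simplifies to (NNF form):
$y \wedge \neg g$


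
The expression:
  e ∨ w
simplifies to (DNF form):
e ∨ w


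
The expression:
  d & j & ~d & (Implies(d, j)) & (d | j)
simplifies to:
False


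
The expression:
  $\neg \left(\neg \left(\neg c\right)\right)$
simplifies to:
$\neg c$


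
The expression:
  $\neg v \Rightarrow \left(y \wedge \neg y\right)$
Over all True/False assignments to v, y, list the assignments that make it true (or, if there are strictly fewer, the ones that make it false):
is true only for:
  v=True, y=False;
  v=True, y=True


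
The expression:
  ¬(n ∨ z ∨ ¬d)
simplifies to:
d ∧ ¬n ∧ ¬z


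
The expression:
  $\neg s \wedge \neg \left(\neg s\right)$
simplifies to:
$\text{False}$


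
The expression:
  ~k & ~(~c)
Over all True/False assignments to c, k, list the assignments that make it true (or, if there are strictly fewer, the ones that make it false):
is true only for:
  c=True, k=False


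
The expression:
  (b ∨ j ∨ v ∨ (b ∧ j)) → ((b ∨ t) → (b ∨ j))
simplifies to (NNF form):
b ∨ j ∨ ¬t ∨ ¬v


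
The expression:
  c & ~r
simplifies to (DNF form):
c & ~r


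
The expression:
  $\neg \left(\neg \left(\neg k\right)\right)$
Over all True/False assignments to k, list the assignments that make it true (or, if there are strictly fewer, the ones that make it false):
is true only for:
  k=False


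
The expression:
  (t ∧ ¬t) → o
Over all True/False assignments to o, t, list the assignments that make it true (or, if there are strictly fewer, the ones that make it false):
is always true.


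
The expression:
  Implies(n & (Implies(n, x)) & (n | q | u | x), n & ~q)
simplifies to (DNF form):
~n | ~q | ~x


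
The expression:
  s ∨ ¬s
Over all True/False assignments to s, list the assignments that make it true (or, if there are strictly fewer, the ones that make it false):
is always true.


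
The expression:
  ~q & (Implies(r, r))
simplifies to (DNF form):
~q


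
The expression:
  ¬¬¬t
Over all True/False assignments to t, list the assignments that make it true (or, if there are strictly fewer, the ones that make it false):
is true only for:
  t=False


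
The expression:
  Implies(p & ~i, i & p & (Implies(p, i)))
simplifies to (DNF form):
i | ~p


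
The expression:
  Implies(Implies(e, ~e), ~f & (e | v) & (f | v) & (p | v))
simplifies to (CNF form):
(e | v) & (e | ~f)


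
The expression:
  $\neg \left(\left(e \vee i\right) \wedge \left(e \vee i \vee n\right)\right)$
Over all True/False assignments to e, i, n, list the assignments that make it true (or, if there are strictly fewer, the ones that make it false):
is true only for:
  e=False, i=False, n=False;
  e=False, i=False, n=True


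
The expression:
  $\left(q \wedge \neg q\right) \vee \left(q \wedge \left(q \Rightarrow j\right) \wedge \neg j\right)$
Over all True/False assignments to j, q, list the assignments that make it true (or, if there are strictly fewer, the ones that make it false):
is never true.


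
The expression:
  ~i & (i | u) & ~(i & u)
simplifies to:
u & ~i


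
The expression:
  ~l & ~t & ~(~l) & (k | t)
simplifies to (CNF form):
False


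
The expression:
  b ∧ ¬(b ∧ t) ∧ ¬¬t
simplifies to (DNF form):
False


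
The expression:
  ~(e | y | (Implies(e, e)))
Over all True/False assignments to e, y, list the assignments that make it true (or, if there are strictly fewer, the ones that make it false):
is never true.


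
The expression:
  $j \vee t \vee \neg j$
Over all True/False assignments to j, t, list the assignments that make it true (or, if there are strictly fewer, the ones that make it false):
is always true.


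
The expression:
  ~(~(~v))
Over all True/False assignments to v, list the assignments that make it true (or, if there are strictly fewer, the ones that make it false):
is true only for:
  v=False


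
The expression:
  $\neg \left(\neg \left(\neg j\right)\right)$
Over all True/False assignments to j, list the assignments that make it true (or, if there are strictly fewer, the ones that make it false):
is true only for:
  j=False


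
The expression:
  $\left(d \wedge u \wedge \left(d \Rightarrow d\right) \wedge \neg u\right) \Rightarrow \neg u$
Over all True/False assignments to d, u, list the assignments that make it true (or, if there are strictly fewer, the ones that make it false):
is always true.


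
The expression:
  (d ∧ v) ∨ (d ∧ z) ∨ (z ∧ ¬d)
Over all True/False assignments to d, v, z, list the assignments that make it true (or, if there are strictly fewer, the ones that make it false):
is false only for:
  d=False, v=False, z=False;
  d=False, v=True, z=False;
  d=True, v=False, z=False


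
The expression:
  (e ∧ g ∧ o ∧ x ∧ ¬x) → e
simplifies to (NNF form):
True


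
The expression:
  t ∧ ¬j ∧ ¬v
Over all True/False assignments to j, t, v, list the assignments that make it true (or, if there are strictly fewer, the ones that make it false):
is true only for:
  j=False, t=True, v=False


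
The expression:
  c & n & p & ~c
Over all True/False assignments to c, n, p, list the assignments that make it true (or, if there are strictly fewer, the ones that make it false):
is never true.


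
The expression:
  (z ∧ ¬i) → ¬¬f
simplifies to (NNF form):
f ∨ i ∨ ¬z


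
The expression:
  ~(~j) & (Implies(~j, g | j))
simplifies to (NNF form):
j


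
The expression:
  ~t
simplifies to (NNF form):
~t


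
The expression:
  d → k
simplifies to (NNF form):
k ∨ ¬d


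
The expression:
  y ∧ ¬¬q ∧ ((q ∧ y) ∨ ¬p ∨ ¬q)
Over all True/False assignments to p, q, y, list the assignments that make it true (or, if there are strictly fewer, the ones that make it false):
is true only for:
  p=False, q=True, y=True;
  p=True, q=True, y=True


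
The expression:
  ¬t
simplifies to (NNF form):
¬t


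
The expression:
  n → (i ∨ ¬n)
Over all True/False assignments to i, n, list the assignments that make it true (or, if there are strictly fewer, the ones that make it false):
is false only for:
  i=False, n=True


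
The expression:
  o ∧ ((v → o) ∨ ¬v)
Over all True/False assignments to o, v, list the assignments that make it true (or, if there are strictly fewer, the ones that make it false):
is true only for:
  o=True, v=False;
  o=True, v=True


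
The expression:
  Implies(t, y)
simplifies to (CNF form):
y | ~t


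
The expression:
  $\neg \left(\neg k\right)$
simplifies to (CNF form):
$k$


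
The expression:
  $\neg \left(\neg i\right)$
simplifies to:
$i$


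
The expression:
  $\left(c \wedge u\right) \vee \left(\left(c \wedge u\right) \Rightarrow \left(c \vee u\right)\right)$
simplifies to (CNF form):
$\text{True}$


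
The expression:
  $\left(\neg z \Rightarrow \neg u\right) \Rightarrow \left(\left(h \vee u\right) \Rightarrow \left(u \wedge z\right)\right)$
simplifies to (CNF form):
$u \vee \neg h$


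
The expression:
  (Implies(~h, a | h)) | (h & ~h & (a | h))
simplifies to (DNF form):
a | h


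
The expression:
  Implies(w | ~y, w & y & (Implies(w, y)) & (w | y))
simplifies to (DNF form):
y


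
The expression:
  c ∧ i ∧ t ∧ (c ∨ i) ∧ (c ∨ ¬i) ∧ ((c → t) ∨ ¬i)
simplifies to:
c ∧ i ∧ t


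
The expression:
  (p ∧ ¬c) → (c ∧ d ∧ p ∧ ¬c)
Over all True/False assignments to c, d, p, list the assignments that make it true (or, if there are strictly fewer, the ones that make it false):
is false only for:
  c=False, d=False, p=True;
  c=False, d=True, p=True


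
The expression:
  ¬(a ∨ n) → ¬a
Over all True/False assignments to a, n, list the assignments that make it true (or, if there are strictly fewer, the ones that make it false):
is always true.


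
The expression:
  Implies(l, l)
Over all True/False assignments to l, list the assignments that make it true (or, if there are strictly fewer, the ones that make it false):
is always true.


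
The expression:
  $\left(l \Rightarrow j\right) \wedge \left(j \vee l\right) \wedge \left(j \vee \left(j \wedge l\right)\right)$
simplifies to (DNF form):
$j$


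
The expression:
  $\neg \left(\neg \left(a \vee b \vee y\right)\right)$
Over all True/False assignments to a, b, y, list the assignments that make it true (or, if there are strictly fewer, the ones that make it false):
is false only for:
  a=False, b=False, y=False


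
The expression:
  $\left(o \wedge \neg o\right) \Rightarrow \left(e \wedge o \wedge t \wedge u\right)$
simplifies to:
$\text{True}$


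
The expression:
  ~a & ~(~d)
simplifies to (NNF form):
d & ~a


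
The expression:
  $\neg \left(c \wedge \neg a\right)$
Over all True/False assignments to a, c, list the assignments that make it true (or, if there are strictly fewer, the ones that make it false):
is false only for:
  a=False, c=True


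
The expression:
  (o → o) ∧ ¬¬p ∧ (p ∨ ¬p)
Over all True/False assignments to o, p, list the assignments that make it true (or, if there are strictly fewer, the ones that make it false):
is true only for:
  o=False, p=True;
  o=True, p=True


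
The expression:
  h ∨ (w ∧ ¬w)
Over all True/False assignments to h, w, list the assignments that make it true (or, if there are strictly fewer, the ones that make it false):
is true only for:
  h=True, w=False;
  h=True, w=True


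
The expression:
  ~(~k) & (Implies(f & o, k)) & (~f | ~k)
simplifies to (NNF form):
k & ~f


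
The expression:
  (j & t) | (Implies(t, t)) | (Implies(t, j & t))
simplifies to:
True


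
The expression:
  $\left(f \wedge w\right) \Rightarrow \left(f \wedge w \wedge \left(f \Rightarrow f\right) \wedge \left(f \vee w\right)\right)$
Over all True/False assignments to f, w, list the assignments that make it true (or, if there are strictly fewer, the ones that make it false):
is always true.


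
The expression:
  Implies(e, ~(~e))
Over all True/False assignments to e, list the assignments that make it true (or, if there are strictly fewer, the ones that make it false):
is always true.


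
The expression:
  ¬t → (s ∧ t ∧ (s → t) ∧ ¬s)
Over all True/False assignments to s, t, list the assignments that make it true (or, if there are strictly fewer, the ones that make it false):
is true only for:
  s=False, t=True;
  s=True, t=True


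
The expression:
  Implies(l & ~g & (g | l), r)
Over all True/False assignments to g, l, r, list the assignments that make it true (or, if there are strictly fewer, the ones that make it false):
is false only for:
  g=False, l=True, r=False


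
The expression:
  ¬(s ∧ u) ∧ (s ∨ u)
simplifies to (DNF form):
(s ∧ ¬u) ∨ (u ∧ ¬s)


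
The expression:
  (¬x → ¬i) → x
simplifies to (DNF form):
i ∨ x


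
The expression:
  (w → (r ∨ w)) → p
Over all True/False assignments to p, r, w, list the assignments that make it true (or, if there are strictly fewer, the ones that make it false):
is true only for:
  p=True, r=False, w=False;
  p=True, r=False, w=True;
  p=True, r=True, w=False;
  p=True, r=True, w=True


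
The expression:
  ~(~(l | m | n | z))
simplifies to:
l | m | n | z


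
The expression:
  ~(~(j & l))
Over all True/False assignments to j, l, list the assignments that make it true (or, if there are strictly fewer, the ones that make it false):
is true only for:
  j=True, l=True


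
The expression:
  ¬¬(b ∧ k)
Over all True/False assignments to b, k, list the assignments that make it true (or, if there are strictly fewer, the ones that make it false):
is true only for:
  b=True, k=True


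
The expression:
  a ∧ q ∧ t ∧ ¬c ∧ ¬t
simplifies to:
False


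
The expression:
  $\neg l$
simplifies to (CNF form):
$\neg l$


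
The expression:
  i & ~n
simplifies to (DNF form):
i & ~n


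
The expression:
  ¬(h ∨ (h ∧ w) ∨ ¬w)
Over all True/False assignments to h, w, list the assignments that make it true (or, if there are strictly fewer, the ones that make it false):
is true only for:
  h=False, w=True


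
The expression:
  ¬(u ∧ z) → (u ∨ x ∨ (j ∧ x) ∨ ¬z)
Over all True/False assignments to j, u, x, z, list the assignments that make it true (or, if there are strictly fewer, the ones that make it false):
is false only for:
  j=False, u=False, x=False, z=True;
  j=True, u=False, x=False, z=True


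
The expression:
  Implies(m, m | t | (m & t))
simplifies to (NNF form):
True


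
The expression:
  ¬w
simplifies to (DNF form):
¬w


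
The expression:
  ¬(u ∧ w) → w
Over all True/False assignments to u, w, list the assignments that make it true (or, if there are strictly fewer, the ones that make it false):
is true only for:
  u=False, w=True;
  u=True, w=True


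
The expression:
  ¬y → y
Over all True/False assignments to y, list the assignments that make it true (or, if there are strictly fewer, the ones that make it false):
is true only for:
  y=True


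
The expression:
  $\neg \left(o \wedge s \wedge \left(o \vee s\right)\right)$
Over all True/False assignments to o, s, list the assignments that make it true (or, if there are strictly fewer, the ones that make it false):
is false only for:
  o=True, s=True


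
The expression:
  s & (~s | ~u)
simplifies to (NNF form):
s & ~u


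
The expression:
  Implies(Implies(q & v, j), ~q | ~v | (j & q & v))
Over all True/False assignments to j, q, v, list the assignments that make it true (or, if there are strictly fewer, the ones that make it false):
is always true.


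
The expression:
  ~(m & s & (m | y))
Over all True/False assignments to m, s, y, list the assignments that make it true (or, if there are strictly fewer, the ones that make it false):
is false only for:
  m=True, s=True, y=False;
  m=True, s=True, y=True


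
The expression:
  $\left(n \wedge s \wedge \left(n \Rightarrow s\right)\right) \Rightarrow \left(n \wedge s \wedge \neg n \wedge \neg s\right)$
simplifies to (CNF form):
$\neg n \vee \neg s$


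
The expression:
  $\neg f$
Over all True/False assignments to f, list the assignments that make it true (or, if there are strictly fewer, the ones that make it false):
is true only for:
  f=False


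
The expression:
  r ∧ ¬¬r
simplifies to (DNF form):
r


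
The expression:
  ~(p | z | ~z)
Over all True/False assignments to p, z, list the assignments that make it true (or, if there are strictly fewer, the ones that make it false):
is never true.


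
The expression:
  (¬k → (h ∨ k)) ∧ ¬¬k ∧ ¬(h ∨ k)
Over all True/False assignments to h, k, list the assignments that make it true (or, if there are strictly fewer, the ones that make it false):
is never true.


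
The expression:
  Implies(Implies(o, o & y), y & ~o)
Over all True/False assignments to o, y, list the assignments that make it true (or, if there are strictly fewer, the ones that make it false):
is true only for:
  o=False, y=True;
  o=True, y=False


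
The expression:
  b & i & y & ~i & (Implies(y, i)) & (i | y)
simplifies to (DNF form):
False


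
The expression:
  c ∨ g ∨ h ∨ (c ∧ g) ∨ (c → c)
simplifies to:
True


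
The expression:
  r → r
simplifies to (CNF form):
True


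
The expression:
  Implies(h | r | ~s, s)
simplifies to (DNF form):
s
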